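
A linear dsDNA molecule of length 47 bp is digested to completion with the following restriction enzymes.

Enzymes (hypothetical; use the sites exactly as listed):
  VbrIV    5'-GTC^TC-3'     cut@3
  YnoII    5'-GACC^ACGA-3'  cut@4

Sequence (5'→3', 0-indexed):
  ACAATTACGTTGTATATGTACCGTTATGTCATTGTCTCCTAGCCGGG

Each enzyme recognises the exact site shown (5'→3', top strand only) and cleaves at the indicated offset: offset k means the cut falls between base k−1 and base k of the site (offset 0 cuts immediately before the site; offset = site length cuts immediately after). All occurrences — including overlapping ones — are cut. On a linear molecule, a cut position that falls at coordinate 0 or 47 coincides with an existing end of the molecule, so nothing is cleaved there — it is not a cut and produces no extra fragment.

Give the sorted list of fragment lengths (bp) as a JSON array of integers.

Site scan:
  VbrIV GTCTC/3: at [33] ⇒ [36]
  YnoII (GACCACGA, off=4): no sites

Pooled cuts: [36]

Fragment lengths:
  [0,36): 36 bp
  [36,47): 11 bp

[11,36]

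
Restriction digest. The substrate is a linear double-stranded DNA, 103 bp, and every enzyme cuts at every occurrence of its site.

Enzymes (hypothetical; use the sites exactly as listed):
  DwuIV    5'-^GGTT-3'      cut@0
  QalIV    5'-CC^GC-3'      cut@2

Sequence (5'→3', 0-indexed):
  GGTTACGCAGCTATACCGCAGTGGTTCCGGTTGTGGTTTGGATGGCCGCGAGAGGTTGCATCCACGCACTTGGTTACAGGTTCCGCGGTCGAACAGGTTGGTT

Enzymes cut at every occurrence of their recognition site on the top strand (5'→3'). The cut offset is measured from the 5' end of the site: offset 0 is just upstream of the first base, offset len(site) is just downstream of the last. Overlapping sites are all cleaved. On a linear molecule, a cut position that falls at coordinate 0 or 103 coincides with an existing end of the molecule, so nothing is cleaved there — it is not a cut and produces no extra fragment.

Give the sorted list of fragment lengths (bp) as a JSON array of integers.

[4,4,5,6,6,6,6,7,11,13,17,18]

Site scan:
  DwuIV GGTT/0: at [0, 22, 28, 34, 53, 71, 78, 95, 99] ⇒ [22, 28, 34, 53, 71, 78, 95, 99] (position 0 is a terminus of the linear molecule — no cut)
  QalIV CCGC/2: at [15, 45, 82] ⇒ [17, 47, 84]

All cut coordinates (distinct, sorted): [17, 22, 28, 34, 47, 53, 71, 78, 84, 95, 99]

Fragment lengths:
  [0,17): 17 bp
  [17,22): 5 bp
  [22,28): 6 bp
  [28,34): 6 bp
  [34,47): 13 bp
  [47,53): 6 bp
  [53,71): 18 bp
  [71,78): 7 bp
  [78,84): 6 bp
  [84,95): 11 bp
  [95,99): 4 bp
  [99,103): 4 bp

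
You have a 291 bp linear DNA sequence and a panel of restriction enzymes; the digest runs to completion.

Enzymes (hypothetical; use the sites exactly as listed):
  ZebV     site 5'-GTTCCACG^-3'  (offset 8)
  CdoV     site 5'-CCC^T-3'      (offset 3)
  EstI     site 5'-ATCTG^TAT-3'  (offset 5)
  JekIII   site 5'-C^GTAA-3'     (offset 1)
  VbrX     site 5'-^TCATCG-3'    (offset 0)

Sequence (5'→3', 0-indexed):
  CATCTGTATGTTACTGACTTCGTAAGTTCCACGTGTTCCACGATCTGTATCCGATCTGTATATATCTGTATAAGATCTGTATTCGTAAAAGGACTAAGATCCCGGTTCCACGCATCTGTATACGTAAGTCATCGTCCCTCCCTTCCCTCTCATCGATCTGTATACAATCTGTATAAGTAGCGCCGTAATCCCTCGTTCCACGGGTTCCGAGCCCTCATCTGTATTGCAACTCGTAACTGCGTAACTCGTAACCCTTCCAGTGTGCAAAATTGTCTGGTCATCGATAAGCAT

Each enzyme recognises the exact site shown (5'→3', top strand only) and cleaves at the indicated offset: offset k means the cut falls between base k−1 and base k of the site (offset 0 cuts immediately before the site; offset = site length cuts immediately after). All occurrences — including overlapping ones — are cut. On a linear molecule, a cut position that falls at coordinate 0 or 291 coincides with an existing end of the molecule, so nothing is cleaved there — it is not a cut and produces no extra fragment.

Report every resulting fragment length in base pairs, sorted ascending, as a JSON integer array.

[2,4,5,5,5,5,5,6,6,7,7,7,8,8,9,10,10,10,11,11,11,11,11,12,12,13,14,15,23,28]

Site scan:
  ZebV GTTCCACG/8: at [25, 34, 104, 194] ⇒ [33, 42, 112, 202]
  CdoV CCCT/3: at [135, 139, 144, 189, 211, 251] ⇒ [138, 142, 147, 192, 214, 254]
  EstI ATCTGTAT/5: at [1, 42, 53, 63, 74, 113, 155, 166, 216] ⇒ [6, 47, 58, 68, 79, 118, 160, 171, 221]
  JekIII CGTAA/1: at [20, 83, 122, 183, 231, 239, 246] ⇒ [21, 84, 123, 184, 232, 240, 247]
  VbrX TCATCG/0: at [128, 149, 277] ⇒ [128, 149, 277]

All cut coordinates (distinct, sorted): [6, 21, 33, 42, 47, 58, 68, 79, 84, 112, 118, 123, 128, 138, 142, 147, 149, 160, 171, 184, 192, 202, 214, 221, 232, 240, 247, 254, 277]

Fragments:
  [0,6): 6 bp
  [6,21): 15 bp
  [21,33): 12 bp
  [33,42): 9 bp
  [42,47): 5 bp
  [47,58): 11 bp
  [58,68): 10 bp
  [68,79): 11 bp
  [79,84): 5 bp
  [84,112): 28 bp
  [112,118): 6 bp
  [118,123): 5 bp
  [123,128): 5 bp
  [128,138): 10 bp
  [138,142): 4 bp
  [142,147): 5 bp
  [147,149): 2 bp
  [149,160): 11 bp
  [160,171): 11 bp
  [171,184): 13 bp
  [184,192): 8 bp
  [192,202): 10 bp
  [202,214): 12 bp
  [214,221): 7 bp
  [221,232): 11 bp
  [232,240): 8 bp
  [240,247): 7 bp
  [247,254): 7 bp
  [254,277): 23 bp
  [277,291): 14 bp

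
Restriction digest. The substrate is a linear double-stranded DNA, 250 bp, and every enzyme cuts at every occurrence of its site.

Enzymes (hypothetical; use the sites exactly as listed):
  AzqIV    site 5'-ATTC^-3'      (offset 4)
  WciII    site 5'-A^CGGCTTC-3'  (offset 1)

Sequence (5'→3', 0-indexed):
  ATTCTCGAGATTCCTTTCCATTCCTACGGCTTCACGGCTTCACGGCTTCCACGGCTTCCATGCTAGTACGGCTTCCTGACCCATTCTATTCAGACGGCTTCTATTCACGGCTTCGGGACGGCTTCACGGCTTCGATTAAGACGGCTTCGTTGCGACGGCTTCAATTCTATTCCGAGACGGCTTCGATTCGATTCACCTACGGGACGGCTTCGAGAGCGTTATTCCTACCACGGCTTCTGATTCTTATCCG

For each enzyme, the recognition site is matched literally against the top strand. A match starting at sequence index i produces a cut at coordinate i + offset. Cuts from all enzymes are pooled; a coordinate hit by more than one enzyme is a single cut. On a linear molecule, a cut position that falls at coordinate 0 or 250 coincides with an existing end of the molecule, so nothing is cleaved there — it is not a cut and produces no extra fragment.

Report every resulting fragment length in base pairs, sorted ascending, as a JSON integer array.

Site scan:
  AzqIV (ATTC, off=4): starts [0, 9, 19, 82, 87, 102, 163, 168, 185, 190, 220, 239] → cuts [4, 13, 23, 86, 91, 106, 167, 172, 189, 194, 224, 243]
  WciII (ACGGCTTC, off=1): starts [25, 33, 41, 50, 67, 93, 106, 117, 125, 140, 154, 176, 203, 229] → cuts [26, 34, 42, 51, 68, 94, 107, 118, 126, 141, 155, 177, 204, 230]

Pooled cuts: [4, 13, 23, 26, 34, 42, 51, 68, 86, 91, 94, 106, 107, 118, 126, 141, 155, 167, 172, 177, 189, 194, 204, 224, 230, 243]

Fragment lengths:
  [0,4): 4 bp
  [4,13): 9 bp
  [13,23): 10 bp
  [23,26): 3 bp
  [26,34): 8 bp
  [34,42): 8 bp
  [42,51): 9 bp
  [51,68): 17 bp
  [68,86): 18 bp
  [86,91): 5 bp
  [91,94): 3 bp
  [94,106): 12 bp
  [106,107): 1 bp
  [107,118): 11 bp
  [118,126): 8 bp
  [126,141): 15 bp
  [141,155): 14 bp
  [155,167): 12 bp
  [167,172): 5 bp
  [172,177): 5 bp
  [177,189): 12 bp
  [189,194): 5 bp
  [194,204): 10 bp
  [204,224): 20 bp
  [224,230): 6 bp
  [230,243): 13 bp
  [243,250): 7 bp

[1,3,3,4,5,5,5,5,6,7,8,8,8,9,9,10,10,11,12,12,12,13,14,15,17,18,20]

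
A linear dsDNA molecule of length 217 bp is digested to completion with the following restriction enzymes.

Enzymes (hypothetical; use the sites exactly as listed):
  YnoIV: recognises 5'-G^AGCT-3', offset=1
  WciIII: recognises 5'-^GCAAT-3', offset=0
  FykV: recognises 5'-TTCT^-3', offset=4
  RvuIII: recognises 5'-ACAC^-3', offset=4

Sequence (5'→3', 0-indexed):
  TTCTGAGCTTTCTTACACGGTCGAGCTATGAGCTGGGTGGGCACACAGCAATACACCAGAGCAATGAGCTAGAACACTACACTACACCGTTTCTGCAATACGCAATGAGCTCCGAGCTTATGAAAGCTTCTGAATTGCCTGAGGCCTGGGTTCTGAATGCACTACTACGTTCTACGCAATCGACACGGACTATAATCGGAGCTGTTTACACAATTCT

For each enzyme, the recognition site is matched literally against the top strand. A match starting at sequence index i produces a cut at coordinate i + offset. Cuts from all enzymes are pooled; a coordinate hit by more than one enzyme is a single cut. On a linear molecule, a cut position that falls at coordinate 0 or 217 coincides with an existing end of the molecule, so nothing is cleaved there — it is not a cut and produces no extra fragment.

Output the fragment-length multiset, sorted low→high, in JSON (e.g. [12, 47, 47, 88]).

[1,1,2,4,4,5,5,5,5,6,6,6,7,7,7,7,8,9,11,11,12,13,16,17,19,23]

Site scan:
  YnoIV GAGCT/1: at [4, 22, 29, 65, 106, 113, 198] ⇒ [5, 23, 30, 66, 107, 114, 199]
  WciIII GCAAT/0: at [47, 60, 94, 101, 175] ⇒ [47, 60, 94, 101, 175]
  FykV TTCT/4: at [0, 9, 90, 127, 150, 169, 213] ⇒ [4, 13, 94, 131, 154, 173] (position 217 is a terminus of the linear molecule — no cut)
  RvuIII ACAC/4: at [14, 42, 52, 73, 78, 83, 182, 207] ⇒ [18, 46, 56, 77, 82, 87, 186, 211]

Pooled cuts: [4, 5, 13, 18, 23, 30, 46, 47, 56, 60, 66, 77, 82, 87, 94, 101, 107, 114, 131, 154, 173, 175, 186, 199, 211]

Fragment lengths:
  [0,4): 4 bp
  [4,5): 1 bp
  [5,13): 8 bp
  [13,18): 5 bp
  [18,23): 5 bp
  [23,30): 7 bp
  [30,46): 16 bp
  [46,47): 1 bp
  [47,56): 9 bp
  [56,60): 4 bp
  [60,66): 6 bp
  [66,77): 11 bp
  [77,82): 5 bp
  [82,87): 5 bp
  [87,94): 7 bp
  [94,101): 7 bp
  [101,107): 6 bp
  [107,114): 7 bp
  [114,131): 17 bp
  [131,154): 23 bp
  [154,173): 19 bp
  [173,175): 2 bp
  [175,186): 11 bp
  [186,199): 13 bp
  [199,211): 12 bp
  [211,217): 6 bp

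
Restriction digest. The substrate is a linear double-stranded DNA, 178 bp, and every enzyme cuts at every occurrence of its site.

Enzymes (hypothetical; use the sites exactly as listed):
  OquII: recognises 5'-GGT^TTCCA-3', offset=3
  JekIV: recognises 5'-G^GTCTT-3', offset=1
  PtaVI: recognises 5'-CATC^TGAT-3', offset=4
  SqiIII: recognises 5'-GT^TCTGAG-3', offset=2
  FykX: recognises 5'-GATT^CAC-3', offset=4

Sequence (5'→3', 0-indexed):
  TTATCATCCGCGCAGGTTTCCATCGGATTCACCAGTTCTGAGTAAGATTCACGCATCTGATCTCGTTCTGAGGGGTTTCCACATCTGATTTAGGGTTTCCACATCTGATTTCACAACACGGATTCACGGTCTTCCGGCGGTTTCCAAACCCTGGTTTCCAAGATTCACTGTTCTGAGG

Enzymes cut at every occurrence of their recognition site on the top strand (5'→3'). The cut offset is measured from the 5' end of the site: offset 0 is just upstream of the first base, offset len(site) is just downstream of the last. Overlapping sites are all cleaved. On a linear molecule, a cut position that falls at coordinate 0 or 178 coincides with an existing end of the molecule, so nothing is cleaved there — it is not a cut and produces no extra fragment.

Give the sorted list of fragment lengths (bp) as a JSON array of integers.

Site scan:
  OquII GGTTTCCA/3: at [14, 73, 93, 138, 152] ⇒ [17, 76, 96, 141, 155]
  JekIV GGTCTT/1: at [127] ⇒ [128]
  PtaVI CATCTGAT/4: at [53, 81, 101] ⇒ [57, 85, 105]
  SqiIII GTTCTGAG/2: at [34, 64, 169] ⇒ [36, 66, 171]
  FykX GATTCAC/4: at [25, 45, 120, 161] ⇒ [29, 49, 124, 165]

Pooled cuts: [17, 29, 36, 49, 57, 66, 76, 85, 96, 105, 124, 128, 141, 155, 165, 171]

Fragments:
  [0,17): 17 bp
  [17,29): 12 bp
  [29,36): 7 bp
  [36,49): 13 bp
  [49,57): 8 bp
  [57,66): 9 bp
  [66,76): 10 bp
  [76,85): 9 bp
  [85,96): 11 bp
  [96,105): 9 bp
  [105,124): 19 bp
  [124,128): 4 bp
  [128,141): 13 bp
  [141,155): 14 bp
  [155,165): 10 bp
  [165,171): 6 bp
  [171,178): 7 bp

[4,6,7,7,8,9,9,9,10,10,11,12,13,13,14,17,19]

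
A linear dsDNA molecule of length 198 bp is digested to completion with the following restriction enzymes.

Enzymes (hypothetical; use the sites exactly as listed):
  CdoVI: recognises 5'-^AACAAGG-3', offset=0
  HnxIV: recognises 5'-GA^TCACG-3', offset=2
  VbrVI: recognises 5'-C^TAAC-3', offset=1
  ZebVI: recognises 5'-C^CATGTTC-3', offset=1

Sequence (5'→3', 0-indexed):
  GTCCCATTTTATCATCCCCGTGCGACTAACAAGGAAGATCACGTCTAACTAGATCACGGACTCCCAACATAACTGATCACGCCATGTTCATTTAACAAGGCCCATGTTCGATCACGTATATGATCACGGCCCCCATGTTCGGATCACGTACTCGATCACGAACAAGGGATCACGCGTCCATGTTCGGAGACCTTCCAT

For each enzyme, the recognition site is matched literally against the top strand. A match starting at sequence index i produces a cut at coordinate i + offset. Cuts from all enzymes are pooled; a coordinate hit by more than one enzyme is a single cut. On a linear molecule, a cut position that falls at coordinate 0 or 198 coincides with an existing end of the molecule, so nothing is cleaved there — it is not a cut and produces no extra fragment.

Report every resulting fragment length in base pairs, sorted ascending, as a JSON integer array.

Scan for sites:
  CdoVI (AACAAGG, off=0): starts [27, 93, 160] → cuts [27, 93, 160]
  HnxIV (GATCACG, off=2): starts [36, 51, 74, 109, 121, 141, 153, 167] → cuts [38, 53, 76, 111, 123, 143, 155, 169]
  VbrVI (CTAAC, off=1): starts [25, 44] → cuts [26, 45]
  ZebVI (CCATGTTC, off=1): starts [81, 101, 132, 177] → cuts [82, 102, 133, 178]

All cut coordinates (distinct, sorted): [26, 27, 38, 45, 53, 76, 82, 93, 102, 111, 123, 133, 143, 155, 160, 169, 178]

Fragment lengths:
  [0,26): 26 bp
  [26,27): 1 bp
  [27,38): 11 bp
  [38,45): 7 bp
  [45,53): 8 bp
  [53,76): 23 bp
  [76,82): 6 bp
  [82,93): 11 bp
  [93,102): 9 bp
  [102,111): 9 bp
  [111,123): 12 bp
  [123,133): 10 bp
  [133,143): 10 bp
  [143,155): 12 bp
  [155,160): 5 bp
  [160,169): 9 bp
  [169,178): 9 bp
  [178,198): 20 bp

[1,5,6,7,8,9,9,9,9,10,10,11,11,12,12,20,23,26]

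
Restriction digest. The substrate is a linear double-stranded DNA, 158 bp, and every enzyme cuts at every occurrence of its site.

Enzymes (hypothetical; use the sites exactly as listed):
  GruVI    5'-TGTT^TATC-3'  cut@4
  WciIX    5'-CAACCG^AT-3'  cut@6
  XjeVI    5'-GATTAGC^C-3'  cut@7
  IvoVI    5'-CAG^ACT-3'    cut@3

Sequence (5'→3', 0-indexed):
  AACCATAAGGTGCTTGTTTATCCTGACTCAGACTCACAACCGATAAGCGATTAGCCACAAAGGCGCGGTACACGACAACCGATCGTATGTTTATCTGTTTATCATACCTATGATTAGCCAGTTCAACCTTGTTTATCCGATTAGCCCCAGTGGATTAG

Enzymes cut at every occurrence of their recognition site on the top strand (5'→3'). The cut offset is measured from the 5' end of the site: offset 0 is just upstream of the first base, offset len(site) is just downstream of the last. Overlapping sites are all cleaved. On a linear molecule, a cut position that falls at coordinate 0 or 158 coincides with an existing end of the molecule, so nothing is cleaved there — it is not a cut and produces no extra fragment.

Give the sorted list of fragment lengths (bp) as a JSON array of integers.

Site scan:
  GruVI (TGTTTATC, off=4): starts [14, 87, 95, 129] → cuts [18, 91, 99, 133]
  WciIX (CAACCGAT, off=6): starts [36, 75] → cuts [42, 81]
  XjeVI (GATTAGCC, off=7): starts [48, 111, 138] → cuts [55, 118, 145]
  IvoVI (CAGACT, off=3): starts [28] → cuts [31]

Pooled cuts: [18, 31, 42, 55, 81, 91, 99, 118, 133, 145]

Fragments:
  [0,18): 18 bp
  [18,31): 13 bp
  [31,42): 11 bp
  [42,55): 13 bp
  [55,81): 26 bp
  [81,91): 10 bp
  [91,99): 8 bp
  [99,118): 19 bp
  [118,133): 15 bp
  [133,145): 12 bp
  [145,158): 13 bp

[8,10,11,12,13,13,13,15,18,19,26]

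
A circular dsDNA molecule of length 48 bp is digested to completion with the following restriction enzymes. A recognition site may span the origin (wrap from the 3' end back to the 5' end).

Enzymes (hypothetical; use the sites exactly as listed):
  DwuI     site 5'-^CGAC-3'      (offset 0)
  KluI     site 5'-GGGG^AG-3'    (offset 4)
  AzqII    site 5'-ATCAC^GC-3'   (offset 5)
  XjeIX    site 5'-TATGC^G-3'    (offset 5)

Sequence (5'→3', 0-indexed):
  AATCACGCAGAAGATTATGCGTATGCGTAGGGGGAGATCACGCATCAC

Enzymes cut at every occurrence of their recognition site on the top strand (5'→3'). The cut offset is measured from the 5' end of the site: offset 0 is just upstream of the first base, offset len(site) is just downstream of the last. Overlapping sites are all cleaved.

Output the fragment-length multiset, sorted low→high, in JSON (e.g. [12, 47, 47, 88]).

[6,7,8,13,14]

Per-enzyme occurrences:
  DwuI (CGAC, off=0): no sites
  KluI GGGGAG/4: at [30] ⇒ [34]
  AzqII ATCACGC/5: at [1, 36] ⇒ [6, 41]
  XjeIX TATGCG/5: at [15, 21] ⇒ [20, 26]

Pooled cuts: [6, 20, 26, 34, 41]

Fragments:
  6→20: 14 bp
  20→26: 6 bp
  26→34: 8 bp
  34→41: 7 bp
  41→6 (wrap): 48-41+6 = 13 bp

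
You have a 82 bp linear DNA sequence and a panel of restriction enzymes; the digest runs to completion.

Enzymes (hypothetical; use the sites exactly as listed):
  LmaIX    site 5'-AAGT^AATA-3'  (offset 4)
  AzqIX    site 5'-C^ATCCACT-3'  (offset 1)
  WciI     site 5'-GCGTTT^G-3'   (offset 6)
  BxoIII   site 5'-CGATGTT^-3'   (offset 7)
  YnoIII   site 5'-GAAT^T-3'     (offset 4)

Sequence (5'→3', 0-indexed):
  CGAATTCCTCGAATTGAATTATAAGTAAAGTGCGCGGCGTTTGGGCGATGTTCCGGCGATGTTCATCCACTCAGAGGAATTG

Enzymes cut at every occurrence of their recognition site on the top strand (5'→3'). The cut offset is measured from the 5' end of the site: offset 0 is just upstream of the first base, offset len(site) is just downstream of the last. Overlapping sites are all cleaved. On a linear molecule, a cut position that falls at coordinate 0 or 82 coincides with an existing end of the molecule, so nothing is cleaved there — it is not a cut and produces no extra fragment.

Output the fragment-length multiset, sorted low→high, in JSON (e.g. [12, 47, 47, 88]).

Site scan:
  LmaIX (AAGTAATA, off=4): no sites
  AzqIX CATCCACT/1: at [63] ⇒ [64]
  WciI GCGTTTG/6: at [36] ⇒ [42]
  BxoIII CGATGTT/7: at [45, 56] ⇒ [52, 63]
  YnoIII GAATT/4: at [1, 10, 15, 76] ⇒ [5, 14, 19, 80]

All cut coordinates (distinct, sorted): [5, 14, 19, 42, 52, 63, 64, 80]

Fragment lengths:
  [0,5): 5 bp
  [5,14): 9 bp
  [14,19): 5 bp
  [19,42): 23 bp
  [42,52): 10 bp
  [52,63): 11 bp
  [63,64): 1 bp
  [64,80): 16 bp
  [80,82): 2 bp

[1,2,5,5,9,10,11,16,23]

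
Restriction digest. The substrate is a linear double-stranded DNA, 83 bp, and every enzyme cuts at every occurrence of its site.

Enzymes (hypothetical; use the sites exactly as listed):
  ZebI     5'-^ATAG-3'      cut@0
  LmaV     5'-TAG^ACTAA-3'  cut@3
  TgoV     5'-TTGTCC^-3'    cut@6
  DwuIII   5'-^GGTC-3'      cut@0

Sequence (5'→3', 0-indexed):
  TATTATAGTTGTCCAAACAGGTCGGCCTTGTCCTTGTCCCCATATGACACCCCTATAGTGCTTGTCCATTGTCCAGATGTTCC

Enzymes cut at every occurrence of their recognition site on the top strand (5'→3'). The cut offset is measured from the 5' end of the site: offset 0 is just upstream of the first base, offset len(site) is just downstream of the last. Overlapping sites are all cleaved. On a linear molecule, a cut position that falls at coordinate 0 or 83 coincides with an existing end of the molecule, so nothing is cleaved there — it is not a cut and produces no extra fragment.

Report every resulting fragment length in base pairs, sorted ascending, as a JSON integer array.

Per-enzyme occurrences:
  ZebI ATAG/0: at [4, 54] ⇒ [4, 54]
  LmaV (TAGACTAA, off=3): no sites
  TgoV TTGTCC/6: at [8, 27, 33, 61, 68] ⇒ [14, 33, 39, 67, 74]
  DwuIII GGTC/0: at [19] ⇒ [19]

Pooled cuts: [4, 14, 19, 33, 39, 54, 67, 74]

Fragment lengths:
  [0,4): 4 bp
  [4,14): 10 bp
  [14,19): 5 bp
  [19,33): 14 bp
  [33,39): 6 bp
  [39,54): 15 bp
  [54,67): 13 bp
  [67,74): 7 bp
  [74,83): 9 bp

[4,5,6,7,9,10,13,14,15]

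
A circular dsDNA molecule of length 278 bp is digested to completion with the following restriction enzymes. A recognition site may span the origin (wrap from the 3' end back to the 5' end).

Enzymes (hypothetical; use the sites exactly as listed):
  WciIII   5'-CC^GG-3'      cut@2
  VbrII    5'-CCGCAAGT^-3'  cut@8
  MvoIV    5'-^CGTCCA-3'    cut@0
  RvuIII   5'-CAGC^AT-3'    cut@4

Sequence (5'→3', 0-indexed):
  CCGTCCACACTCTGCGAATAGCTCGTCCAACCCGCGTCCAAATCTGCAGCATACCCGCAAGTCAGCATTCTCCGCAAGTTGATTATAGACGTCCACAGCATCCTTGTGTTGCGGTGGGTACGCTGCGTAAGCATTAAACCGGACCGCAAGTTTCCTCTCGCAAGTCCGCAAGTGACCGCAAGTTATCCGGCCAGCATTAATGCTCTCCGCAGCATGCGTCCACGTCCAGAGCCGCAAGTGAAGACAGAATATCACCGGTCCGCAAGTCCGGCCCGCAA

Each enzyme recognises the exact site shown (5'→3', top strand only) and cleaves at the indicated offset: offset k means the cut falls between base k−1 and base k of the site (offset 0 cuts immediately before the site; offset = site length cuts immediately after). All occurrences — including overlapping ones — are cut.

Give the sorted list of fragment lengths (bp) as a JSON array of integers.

[2,3,4,5,6,7,10,10,10,10,11,11,11,12,13,16,17,17,18,22,22,41]

Site scan:
  WciIII (CCGG, off=2): starts [138, 186, 254, 267] → cuts [140, 188, 256, 269]
  VbrII (CCGCAAGT, off=8): starts [54, 71, 143, 165, 175, 231, 259] → cuts [62, 79, 151, 173, 183, 239, 267]
  MvoIV (CGTCCA, off=0): starts [1, 23, 34, 89, 216, 222] → cuts [1, 23, 34, 89, 216, 222]
  RvuIII (CAGCAT, off=4): starts [46, 62, 95, 191, 209] → cuts [50, 66, 99, 195, 213]

Pooled cuts: [1, 23, 34, 50, 62, 66, 79, 89, 99, 140, 151, 173, 183, 188, 195, 213, 216, 222, 239, 256, 267, 269]

Fragments:
  1→23: 22 bp
  23→34: 11 bp
  34→50: 16 bp
  50→62: 12 bp
  62→66: 4 bp
  66→79: 13 bp
  79→89: 10 bp
  89→99: 10 bp
  99→140: 41 bp
  140→151: 11 bp
  151→173: 22 bp
  173→183: 10 bp
  183→188: 5 bp
  188→195: 7 bp
  195→213: 18 bp
  213→216: 3 bp
  216→222: 6 bp
  222→239: 17 bp
  239→256: 17 bp
  256→267: 11 bp
  267→269: 2 bp
  269→1 (wrap): 278-269+1 = 10 bp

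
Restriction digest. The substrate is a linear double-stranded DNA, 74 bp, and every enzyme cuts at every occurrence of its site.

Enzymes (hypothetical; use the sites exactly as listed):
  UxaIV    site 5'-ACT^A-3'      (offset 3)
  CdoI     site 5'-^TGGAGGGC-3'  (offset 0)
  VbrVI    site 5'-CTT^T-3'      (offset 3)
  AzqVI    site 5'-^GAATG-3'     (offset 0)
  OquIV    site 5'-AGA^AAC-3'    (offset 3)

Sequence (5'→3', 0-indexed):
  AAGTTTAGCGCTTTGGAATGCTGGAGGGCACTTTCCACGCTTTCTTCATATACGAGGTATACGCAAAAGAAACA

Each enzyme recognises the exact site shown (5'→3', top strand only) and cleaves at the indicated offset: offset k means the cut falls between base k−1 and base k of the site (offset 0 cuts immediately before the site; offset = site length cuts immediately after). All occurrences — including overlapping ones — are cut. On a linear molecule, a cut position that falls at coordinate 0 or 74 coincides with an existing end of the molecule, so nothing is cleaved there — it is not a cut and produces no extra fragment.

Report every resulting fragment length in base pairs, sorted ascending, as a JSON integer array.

[2,4,6,9,12,13,28]

Scan for sites:
  UxaIV (ACTA, off=3): no sites
  CdoI (TGGAGGGC, off=0): starts [21] → cuts [21]
  VbrVI (CTTT, off=3): starts [10, 30, 39] → cuts [13, 33, 42]
  AzqVI (GAATG, off=0): starts [15] → cuts [15]
  OquIV (AGAAAC, off=3): starts [67] → cuts [70]

Pooled cuts: [13, 15, 21, 33, 42, 70]

Fragments:
  [0,13): 13 bp
  [13,15): 2 bp
  [15,21): 6 bp
  [21,33): 12 bp
  [33,42): 9 bp
  [42,70): 28 bp
  [70,74): 4 bp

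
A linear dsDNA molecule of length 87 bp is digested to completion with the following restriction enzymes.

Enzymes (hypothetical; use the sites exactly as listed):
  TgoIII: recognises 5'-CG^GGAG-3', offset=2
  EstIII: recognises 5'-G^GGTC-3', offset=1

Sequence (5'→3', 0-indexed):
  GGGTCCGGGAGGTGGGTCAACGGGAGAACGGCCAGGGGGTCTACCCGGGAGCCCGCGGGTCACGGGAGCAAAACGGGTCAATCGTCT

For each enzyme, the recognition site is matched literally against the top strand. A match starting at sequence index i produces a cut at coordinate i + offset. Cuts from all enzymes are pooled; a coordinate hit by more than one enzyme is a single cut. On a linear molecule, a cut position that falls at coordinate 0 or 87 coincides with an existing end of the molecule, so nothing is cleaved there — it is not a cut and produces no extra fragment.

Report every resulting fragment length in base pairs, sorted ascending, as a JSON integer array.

Scan for sites:
  TgoIII (CGGGAG, off=2): starts [5, 20, 45, 62] → cuts [7, 22, 47, 64]
  EstIII (GGGTC, off=1): starts [0, 13, 36, 56, 74] → cuts [1, 14, 37, 57, 75]

All cut coordinates (distinct, sorted): [1, 7, 14, 22, 37, 47, 57, 64, 75]

Fragment lengths:
  [0,1): 1 bp
  [1,7): 6 bp
  [7,14): 7 bp
  [14,22): 8 bp
  [22,37): 15 bp
  [37,47): 10 bp
  [47,57): 10 bp
  [57,64): 7 bp
  [64,75): 11 bp
  [75,87): 12 bp

[1,6,7,7,8,10,10,11,12,15]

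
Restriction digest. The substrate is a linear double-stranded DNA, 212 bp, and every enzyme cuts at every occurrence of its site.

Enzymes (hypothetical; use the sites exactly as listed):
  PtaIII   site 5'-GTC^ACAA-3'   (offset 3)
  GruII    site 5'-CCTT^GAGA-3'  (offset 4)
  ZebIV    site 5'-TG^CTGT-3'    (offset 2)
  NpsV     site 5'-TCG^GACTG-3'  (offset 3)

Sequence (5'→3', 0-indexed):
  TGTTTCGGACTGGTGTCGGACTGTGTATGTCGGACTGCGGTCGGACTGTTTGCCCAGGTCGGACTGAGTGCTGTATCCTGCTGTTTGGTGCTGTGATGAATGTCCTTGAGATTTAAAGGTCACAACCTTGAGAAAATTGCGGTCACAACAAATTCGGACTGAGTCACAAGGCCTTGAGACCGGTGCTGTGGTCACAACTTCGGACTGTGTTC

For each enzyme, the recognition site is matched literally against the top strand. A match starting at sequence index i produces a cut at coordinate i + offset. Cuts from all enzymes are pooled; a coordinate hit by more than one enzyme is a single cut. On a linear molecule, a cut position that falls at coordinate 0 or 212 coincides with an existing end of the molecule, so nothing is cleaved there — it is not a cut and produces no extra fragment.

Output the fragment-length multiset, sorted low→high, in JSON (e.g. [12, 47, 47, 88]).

[7,8,8,9,9,9,10,10,10,10,10,11,11,12,14,14,15,17,18]

Scan for sites:
  PtaIII (GTCACAA, off=3): starts [118, 141, 162, 190] → cuts [121, 144, 165, 193]
  GruII (CCTTGAGA, off=4): starts [103, 125, 171] → cuts [107, 129, 175]
  ZebIV (TGCTGT, off=2): starts [68, 78, 88, 183] → cuts [70, 80, 90, 185]
  NpsV (TCGGACTG, off=3): starts [4, 15, 29, 40, 58, 153, 199] → cuts [7, 18, 32, 43, 61, 156, 202]

All cut coordinates (distinct, sorted): [7, 18, 32, 43, 61, 70, 80, 90, 107, 121, 129, 144, 156, 165, 175, 185, 193, 202]

Fragment lengths:
  [0,7): 7 bp
  [7,18): 11 bp
  [18,32): 14 bp
  [32,43): 11 bp
  [43,61): 18 bp
  [61,70): 9 bp
  [70,80): 10 bp
  [80,90): 10 bp
  [90,107): 17 bp
  [107,121): 14 bp
  [121,129): 8 bp
  [129,144): 15 bp
  [144,156): 12 bp
  [156,165): 9 bp
  [165,175): 10 bp
  [175,185): 10 bp
  [185,193): 8 bp
  [193,202): 9 bp
  [202,212): 10 bp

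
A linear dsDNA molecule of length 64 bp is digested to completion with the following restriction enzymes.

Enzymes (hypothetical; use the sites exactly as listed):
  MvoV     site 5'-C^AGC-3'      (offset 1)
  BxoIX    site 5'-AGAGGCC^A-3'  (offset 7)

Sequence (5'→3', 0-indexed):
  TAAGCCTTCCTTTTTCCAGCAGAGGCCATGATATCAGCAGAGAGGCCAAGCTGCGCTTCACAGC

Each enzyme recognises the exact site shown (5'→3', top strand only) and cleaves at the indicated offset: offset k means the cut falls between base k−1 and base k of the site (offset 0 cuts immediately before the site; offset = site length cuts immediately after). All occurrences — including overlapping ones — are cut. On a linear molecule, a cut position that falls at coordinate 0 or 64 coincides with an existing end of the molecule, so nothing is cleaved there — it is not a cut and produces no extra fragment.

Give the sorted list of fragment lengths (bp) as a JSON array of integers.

[3,8,10,12,14,17]

Site scan:
  MvoV CAGC/1: at [16, 34, 60] ⇒ [17, 35, 61]
  BxoIX AGAGGCCA/7: at [20, 40] ⇒ [27, 47]

Pooled cuts: [17, 27, 35, 47, 61]

Fragments:
  [0,17): 17 bp
  [17,27): 10 bp
  [27,35): 8 bp
  [35,47): 12 bp
  [47,61): 14 bp
  [61,64): 3 bp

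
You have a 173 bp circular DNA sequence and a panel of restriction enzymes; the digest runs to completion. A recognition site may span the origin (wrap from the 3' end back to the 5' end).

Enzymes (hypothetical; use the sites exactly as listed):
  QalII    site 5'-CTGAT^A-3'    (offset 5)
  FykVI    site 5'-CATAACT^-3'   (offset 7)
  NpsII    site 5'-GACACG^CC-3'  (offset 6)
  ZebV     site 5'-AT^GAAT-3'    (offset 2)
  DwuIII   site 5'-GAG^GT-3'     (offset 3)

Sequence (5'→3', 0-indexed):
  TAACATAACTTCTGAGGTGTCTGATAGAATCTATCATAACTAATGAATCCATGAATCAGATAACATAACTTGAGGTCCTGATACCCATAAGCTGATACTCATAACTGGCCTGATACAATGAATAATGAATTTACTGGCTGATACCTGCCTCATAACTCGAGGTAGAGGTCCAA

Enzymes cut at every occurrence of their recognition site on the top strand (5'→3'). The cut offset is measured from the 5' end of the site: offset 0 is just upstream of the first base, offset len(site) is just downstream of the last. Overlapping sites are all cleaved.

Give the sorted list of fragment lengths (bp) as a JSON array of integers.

Site scan:
  QalII (CTGATA, off=5): starts [20, 77, 91, 109, 137] → cuts [25, 82, 96, 114, 142]
  FykVI (CATAACT, off=7): starts [3, 34, 63, 99, 150] → cuts [10, 41, 70, 106, 157]
  NpsII (GACACGCC, off=6): no sites
  ZebV (ATGAAT, off=2): starts [42, 50, 117, 124] → cuts [44, 52, 119, 126]
  DwuIII (GAGGT, off=3): starts [13, 71, 158, 164] → cuts [16, 74, 161, 167]

Pooled cuts: [10, 16, 25, 41, 44, 52, 70, 74, 82, 96, 106, 114, 119, 126, 142, 157, 161, 167]

Fragment lengths:
  10→16: 6 bp
  16→25: 9 bp
  25→41: 16 bp
  41→44: 3 bp
  44→52: 8 bp
  52→70: 18 bp
  70→74: 4 bp
  74→82: 8 bp
  82→96: 14 bp
  96→106: 10 bp
  106→114: 8 bp
  114→119: 5 bp
  119→126: 7 bp
  126→142: 16 bp
  142→157: 15 bp
  157→161: 4 bp
  161→167: 6 bp
  167→10 (wrap): 173-167+10 = 16 bp

[3,4,4,5,6,6,7,8,8,8,9,10,14,15,16,16,16,18]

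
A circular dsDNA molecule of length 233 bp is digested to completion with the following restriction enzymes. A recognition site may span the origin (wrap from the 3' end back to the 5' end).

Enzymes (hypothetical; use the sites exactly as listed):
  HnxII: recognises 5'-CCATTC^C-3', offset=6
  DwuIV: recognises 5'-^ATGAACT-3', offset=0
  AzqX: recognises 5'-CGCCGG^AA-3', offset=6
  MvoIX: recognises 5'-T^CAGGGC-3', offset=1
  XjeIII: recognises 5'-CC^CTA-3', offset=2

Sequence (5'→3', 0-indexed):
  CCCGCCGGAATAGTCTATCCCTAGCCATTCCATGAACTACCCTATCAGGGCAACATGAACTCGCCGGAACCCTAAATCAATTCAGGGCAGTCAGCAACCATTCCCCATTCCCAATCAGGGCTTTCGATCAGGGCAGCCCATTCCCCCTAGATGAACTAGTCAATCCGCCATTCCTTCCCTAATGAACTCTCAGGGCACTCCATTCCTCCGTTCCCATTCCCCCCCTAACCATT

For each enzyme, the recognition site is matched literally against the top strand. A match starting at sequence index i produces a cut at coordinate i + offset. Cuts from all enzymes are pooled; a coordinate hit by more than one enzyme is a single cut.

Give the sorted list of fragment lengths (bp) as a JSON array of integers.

Per-enzyme occurrences:
  HnxII (CCATTCC, off=6): starts [24, 97, 104, 137, 167, 199, 213, 228] → cuts [1, 30, 103, 110, 143, 173, 205, 219]
  DwuIV (ATGAACT, off=0): starts [31, 54, 150, 181] → cuts [31, 54, 150, 181]
  AzqX (CGCCGGAA, off=6): starts [2, 61] → cuts [8, 67]
  MvoIX (TCAGGGC, off=1): starts [44, 81, 114, 127, 189] → cuts [45, 82, 115, 128, 190]
  XjeIII (CCCTA, off=2): starts [18, 39, 69, 144, 176, 222] → cuts [20, 41, 71, 146, 178, 224]

All cut coordinates (distinct, sorted): [1, 8, 20, 30, 31, 41, 45, 54, 67, 71, 82, 103, 110, 115, 128, 143, 146, 150, 173, 178, 181, 190, 205, 219, 224]

Fragments:
  1→8: 7 bp
  8→20: 12 bp
  20→30: 10 bp
  30→31: 1 bp
  31→41: 10 bp
  41→45: 4 bp
  45→54: 9 bp
  54→67: 13 bp
  67→71: 4 bp
  71→82: 11 bp
  82→103: 21 bp
  103→110: 7 bp
  110→115: 5 bp
  115→128: 13 bp
  128→143: 15 bp
  143→146: 3 bp
  146→150: 4 bp
  150→173: 23 bp
  173→178: 5 bp
  178→181: 3 bp
  181→190: 9 bp
  190→205: 15 bp
  205→219: 14 bp
  219→224: 5 bp
  224→1 (wrap): 233-224+1 = 10 bp

[1,3,3,4,4,4,5,5,5,7,7,9,9,10,10,10,11,12,13,13,14,15,15,21,23]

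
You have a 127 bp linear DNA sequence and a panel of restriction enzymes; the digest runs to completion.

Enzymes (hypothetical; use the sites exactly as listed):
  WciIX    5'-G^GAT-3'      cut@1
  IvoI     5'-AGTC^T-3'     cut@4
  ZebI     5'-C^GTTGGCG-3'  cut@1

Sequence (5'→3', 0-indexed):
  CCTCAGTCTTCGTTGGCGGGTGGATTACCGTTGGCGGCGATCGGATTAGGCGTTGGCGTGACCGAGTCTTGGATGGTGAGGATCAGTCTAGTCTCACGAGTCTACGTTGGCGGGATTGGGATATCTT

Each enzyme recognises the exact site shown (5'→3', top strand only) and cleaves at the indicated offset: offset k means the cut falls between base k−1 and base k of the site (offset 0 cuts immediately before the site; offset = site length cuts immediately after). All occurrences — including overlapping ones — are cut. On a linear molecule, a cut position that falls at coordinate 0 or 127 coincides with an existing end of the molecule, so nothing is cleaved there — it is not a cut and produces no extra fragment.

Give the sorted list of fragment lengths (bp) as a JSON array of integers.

[3,3,3,5,6,7,8,8,8,8,8,9,9,11,14,17]

Per-enzyme occurrences:
  WciIX (GGAT, off=1): starts [21, 42, 70, 79, 112, 118] → cuts [22, 43, 71, 80, 113, 119]
  IvoI (AGTCT, off=4): starts [4, 64, 84, 89, 98] → cuts [8, 68, 88, 93, 102]
  ZebI (CGTTGGCG, off=1): starts [10, 28, 50, 104] → cuts [11, 29, 51, 105]

All cut coordinates (distinct, sorted): [8, 11, 22, 29, 43, 51, 68, 71, 80, 88, 93, 102, 105, 113, 119]

Fragment lengths:
  [0,8): 8 bp
  [8,11): 3 bp
  [11,22): 11 bp
  [22,29): 7 bp
  [29,43): 14 bp
  [43,51): 8 bp
  [51,68): 17 bp
  [68,71): 3 bp
  [71,80): 9 bp
  [80,88): 8 bp
  [88,93): 5 bp
  [93,102): 9 bp
  [102,105): 3 bp
  [105,113): 8 bp
  [113,119): 6 bp
  [119,127): 8 bp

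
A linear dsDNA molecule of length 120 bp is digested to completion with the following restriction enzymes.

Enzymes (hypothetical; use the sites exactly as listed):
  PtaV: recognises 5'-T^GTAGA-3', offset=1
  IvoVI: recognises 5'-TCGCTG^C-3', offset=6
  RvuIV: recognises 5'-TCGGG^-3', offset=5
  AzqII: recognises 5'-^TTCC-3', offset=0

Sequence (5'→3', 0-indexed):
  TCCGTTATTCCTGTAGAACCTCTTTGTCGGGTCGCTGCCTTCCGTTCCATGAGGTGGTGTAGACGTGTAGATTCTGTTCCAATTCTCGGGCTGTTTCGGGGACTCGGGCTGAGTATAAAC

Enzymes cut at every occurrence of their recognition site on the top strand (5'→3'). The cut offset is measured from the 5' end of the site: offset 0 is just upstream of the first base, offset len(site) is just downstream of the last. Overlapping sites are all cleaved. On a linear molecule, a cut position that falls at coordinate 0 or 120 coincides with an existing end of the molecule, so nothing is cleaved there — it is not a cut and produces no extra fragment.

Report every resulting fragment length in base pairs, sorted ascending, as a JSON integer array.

[2,5,5,6,7,8,8,10,10,12,14,14,19]

Per-enzyme occurrences:
  PtaV TGTAGA/1: at [11, 57, 65] ⇒ [12, 58, 66]
  IvoVI TCGCTGC/6: at [31] ⇒ [37]
  RvuIV TCGGG/5: at [26, 85, 95, 103] ⇒ [31, 90, 100, 108]
  AzqII TTCC/0: at [7, 39, 44, 76] ⇒ [7, 39, 44, 76]

All cut coordinates (distinct, sorted): [7, 12, 31, 37, 39, 44, 58, 66, 76, 90, 100, 108]

Fragment lengths:
  [0,7): 7 bp
  [7,12): 5 bp
  [12,31): 19 bp
  [31,37): 6 bp
  [37,39): 2 bp
  [39,44): 5 bp
  [44,58): 14 bp
  [58,66): 8 bp
  [66,76): 10 bp
  [76,90): 14 bp
  [90,100): 10 bp
  [100,108): 8 bp
  [108,120): 12 bp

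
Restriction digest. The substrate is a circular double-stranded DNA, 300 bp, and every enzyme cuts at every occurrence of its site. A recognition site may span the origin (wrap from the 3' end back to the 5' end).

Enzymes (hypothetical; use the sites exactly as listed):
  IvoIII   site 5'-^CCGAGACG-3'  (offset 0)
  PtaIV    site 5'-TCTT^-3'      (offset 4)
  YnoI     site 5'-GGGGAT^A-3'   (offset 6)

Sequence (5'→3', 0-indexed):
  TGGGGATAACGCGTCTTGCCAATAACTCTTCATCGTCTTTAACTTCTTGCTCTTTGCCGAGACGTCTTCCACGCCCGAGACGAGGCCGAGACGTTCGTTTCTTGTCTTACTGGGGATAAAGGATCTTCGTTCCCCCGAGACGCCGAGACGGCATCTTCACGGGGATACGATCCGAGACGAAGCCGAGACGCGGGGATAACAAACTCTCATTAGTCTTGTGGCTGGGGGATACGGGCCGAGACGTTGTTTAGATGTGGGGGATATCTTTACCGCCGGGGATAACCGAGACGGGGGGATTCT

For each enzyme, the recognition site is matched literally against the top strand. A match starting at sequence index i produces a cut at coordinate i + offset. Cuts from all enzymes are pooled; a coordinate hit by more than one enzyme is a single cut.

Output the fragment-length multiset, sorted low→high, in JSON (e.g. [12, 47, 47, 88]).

Per-enzyme occurrences:
  IvoIII CCGAGACG/0: at [56, 74, 85, 134, 142, 171, 182, 235, 282] ⇒ [56, 74, 85, 134, 142, 171, 182, 235, 282]
  PtaIV TCTT/4: at [13, 26, 35, 44, 50, 64, 99, 104, 123, 153, 213, 263, 297] ⇒ [1, 17, 30, 39, 48, 54, 68, 103, 108, 127, 157, 217, 267]
  YnoI GGGGATA/6: at [1, 111, 160, 191, 224, 256, 274] ⇒ [7, 117, 166, 197, 230, 262, 280]

All cut coordinates (distinct, sorted): [1, 7, 17, 30, 39, 48, 54, 56, 68, 74, 85, 103, 108, 117, 127, 134, 142, 157, 166, 171, 182, 197, 217, 230, 235, 262, 267, 280, 282]

Fragment lengths:
  1→7: 6 bp
  7→17: 10 bp
  17→30: 13 bp
  30→39: 9 bp
  39→48: 9 bp
  48→54: 6 bp
  54→56: 2 bp
  56→68: 12 bp
  68→74: 6 bp
  74→85: 11 bp
  85→103: 18 bp
  103→108: 5 bp
  108→117: 9 bp
  117→127: 10 bp
  127→134: 7 bp
  134→142: 8 bp
  142→157: 15 bp
  157→166: 9 bp
  166→171: 5 bp
  171→182: 11 bp
  182→197: 15 bp
  197→217: 20 bp
  217→230: 13 bp
  230→235: 5 bp
  235→262: 27 bp
  262→267: 5 bp
  267→280: 13 bp
  280→282: 2 bp
  282→1 (wrap): 300-282+1 = 19 bp

[2,2,5,5,5,5,6,6,6,7,8,9,9,9,9,10,10,11,11,12,13,13,13,15,15,18,19,20,27]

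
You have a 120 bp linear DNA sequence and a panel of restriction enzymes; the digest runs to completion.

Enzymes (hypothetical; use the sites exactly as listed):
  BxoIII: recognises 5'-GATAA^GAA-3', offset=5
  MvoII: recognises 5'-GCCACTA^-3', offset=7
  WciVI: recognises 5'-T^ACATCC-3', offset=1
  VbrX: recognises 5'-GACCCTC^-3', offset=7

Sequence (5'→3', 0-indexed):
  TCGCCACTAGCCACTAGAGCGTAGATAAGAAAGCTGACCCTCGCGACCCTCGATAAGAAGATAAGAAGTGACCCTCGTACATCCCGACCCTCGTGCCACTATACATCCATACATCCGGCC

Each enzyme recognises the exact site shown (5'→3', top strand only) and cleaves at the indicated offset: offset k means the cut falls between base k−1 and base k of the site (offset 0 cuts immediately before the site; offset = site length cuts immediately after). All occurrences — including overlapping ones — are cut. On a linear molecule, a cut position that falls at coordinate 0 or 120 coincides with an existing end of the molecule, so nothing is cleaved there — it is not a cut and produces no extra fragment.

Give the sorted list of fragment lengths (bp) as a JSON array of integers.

[1,2,5,7,8,8,9,9,9,10,12,12,14,14]

Scan for sites:
  BxoIII GATAAGAA/5: at [23, 51, 59] ⇒ [28, 56, 64]
  MvoII GCCACTA/7: at [2, 9, 94] ⇒ [9, 16, 101]
  WciVI TACATCC/1: at [77, 101, 109] ⇒ [78, 102, 110]
  VbrX GACCCTC/7: at [35, 44, 69, 85] ⇒ [42, 51, 76, 92]

All cut coordinates (distinct, sorted): [9, 16, 28, 42, 51, 56, 64, 76, 78, 92, 101, 102, 110]

Fragment lengths:
  [0,9): 9 bp
  [9,16): 7 bp
  [16,28): 12 bp
  [28,42): 14 bp
  [42,51): 9 bp
  [51,56): 5 bp
  [56,64): 8 bp
  [64,76): 12 bp
  [76,78): 2 bp
  [78,92): 14 bp
  [92,101): 9 bp
  [101,102): 1 bp
  [102,110): 8 bp
  [110,120): 10 bp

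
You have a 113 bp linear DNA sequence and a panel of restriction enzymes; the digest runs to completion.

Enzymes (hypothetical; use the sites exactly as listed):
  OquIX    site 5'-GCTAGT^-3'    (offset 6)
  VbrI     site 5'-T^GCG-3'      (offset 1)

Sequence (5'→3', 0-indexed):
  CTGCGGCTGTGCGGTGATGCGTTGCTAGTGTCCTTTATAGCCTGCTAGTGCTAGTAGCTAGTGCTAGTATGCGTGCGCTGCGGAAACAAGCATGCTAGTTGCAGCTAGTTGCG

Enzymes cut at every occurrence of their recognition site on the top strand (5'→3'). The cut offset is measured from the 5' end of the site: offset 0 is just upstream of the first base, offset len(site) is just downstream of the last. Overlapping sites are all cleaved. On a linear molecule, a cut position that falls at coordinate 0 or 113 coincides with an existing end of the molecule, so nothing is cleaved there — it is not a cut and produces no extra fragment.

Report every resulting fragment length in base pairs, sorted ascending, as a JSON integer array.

Site scan:
  OquIX (GCTAGT, off=6): starts [23, 43, 49, 56, 62, 93, 103] → cuts [29, 49, 55, 62, 68, 99, 109]
  VbrI (TGCG, off=1): starts [1, 9, 17, 69, 73, 78, 109] → cuts [2, 10, 18, 70, 74, 79, 110]

Pooled cuts: [2, 10, 18, 29, 49, 55, 62, 68, 70, 74, 79, 99, 109, 110]

Fragments:
  [0,2): 2 bp
  [2,10): 8 bp
  [10,18): 8 bp
  [18,29): 11 bp
  [29,49): 20 bp
  [49,55): 6 bp
  [55,62): 7 bp
  [62,68): 6 bp
  [68,70): 2 bp
  [70,74): 4 bp
  [74,79): 5 bp
  [79,99): 20 bp
  [99,109): 10 bp
  [109,110): 1 bp
  [110,113): 3 bp

[1,2,2,3,4,5,6,6,7,8,8,10,11,20,20]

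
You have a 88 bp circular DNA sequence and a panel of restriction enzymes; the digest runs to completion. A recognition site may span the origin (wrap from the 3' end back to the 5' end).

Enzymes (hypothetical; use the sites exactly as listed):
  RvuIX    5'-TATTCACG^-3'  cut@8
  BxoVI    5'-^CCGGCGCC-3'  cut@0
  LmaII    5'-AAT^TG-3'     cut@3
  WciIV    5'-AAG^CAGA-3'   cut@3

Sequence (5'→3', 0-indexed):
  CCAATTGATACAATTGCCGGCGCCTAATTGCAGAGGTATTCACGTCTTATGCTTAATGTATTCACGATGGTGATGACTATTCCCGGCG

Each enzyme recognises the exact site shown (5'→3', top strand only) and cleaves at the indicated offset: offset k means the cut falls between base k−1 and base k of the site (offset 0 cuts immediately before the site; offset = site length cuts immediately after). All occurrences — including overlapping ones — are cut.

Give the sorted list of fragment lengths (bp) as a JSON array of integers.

Site scan:
  RvuIX TATTCACG/8: at [36, 58] ⇒ [44, 66]
  BxoVI CCGGCGCC/0: at [16, 82] ⇒ [16, 82]
  LmaII AATTG/3: at [2, 11, 25] ⇒ [5, 14, 28]
  WciIV (AAGCAGA, off=3): no sites

Pooled cuts: [5, 14, 16, 28, 44, 66, 82]

Fragments:
  5→14: 9 bp
  14→16: 2 bp
  16→28: 12 bp
  28→44: 16 bp
  44→66: 22 bp
  66→82: 16 bp
  82→5 (wrap): 88-82+5 = 11 bp

[2,9,11,12,16,16,22]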